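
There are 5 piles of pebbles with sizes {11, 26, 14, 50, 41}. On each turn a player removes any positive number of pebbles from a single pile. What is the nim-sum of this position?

4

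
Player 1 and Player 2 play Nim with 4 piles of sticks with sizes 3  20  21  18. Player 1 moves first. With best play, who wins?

Player 1 wins

Nim-sum: 3 ^ 20 ^ 21 ^ 18 = 16.
The nim-sum is 16 ≠ 0, so this is an N-position: the player to move can win; Player 1 has a winning move.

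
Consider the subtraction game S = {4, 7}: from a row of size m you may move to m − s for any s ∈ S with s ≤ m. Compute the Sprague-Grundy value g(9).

Build the Grundy sequence with g(k) = mex{g(k−s) : s ∈ {4, 7}, s ≤ k}:
k:     0  1  2  3  4  5  6  7  8  9
g(k):  0  0  0  0  1  1  1  1  2  2
So g(9) = 2.

2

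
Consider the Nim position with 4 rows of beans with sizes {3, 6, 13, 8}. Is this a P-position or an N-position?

P-position

Nim-sum: 3 ^ 6 ^ 13 ^ 8 = 0.
The nim-sum is 0, so this is a P-position: the player to move is in a losing position under optimal play.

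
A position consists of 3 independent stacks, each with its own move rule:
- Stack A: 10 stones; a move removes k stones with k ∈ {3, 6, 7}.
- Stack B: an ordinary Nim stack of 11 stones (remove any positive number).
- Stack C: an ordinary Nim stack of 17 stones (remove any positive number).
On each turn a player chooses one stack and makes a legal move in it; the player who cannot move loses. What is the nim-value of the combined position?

Build the Grundy sequence for stack A with g(k) = mex{g(k−s) : s ∈ {3, 6, 7}, s ≤ k}:
k:     0  1  2  3  4  5  6  7  8  9 10
g(k):  0  0  0  1  1  1  2  2  2  3  0
So g(10) = 0.
Stack B is a plain Nim stack of size 11, so its Grundy value is 11.
Stack C is a plain Nim stack of size 17, so its Grundy value is 17.
The value of a disjunctive sum is the nim-sum of the parts.
Combined value = 0 XOR 11 XOR 17 = 26.

26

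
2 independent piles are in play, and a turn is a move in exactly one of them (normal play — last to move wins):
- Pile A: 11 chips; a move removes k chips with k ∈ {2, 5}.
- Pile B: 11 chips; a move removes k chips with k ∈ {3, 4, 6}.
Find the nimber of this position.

Grundy values for pile A (subtraction set {2, 5}):
k:     0  1  2  3  4  5  6  7  8  9 10 11
g(k):  0  0  1  1  0  2  1  0  0  1  1  0
So g(11) = 0.
Build the Grundy sequence for pile B with g(k) = mex{g(k−s) : s ∈ {3, 4, 6}, s ≤ k}:
k:     0  1  2  3  4  5  6  7  8  9 10 11
g(k):  0  0  0  1  1  1  2  2  2  0  0  0
So g(11) = 0.
The value of a disjunctive sum is the nim-sum of the parts.
Combined value = 0 ⊕ 0 = 0.

0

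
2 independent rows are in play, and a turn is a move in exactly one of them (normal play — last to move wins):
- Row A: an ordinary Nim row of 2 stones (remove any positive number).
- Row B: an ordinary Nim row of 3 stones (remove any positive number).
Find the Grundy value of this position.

1

Row A is a plain Nim row of size 2, so its Grundy value is 2.
Row B is a plain Nim row of size 3, so its Grundy value is 3.
The value of a disjunctive sum is the nim-sum of the parts.
Combined value = 2 XOR 3 = 1.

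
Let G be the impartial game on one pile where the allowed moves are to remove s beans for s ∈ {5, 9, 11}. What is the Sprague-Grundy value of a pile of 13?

2

Compute g(0), g(1), … for moves {5, 9, 11}:
g(0) = mex{} = 0
g(1) = mex{} = 0
g(2) = mex{} = 0
g(3) = mex{} = 0
g(4) = mex{} = 0
g(5) = mex{0} = 1
g(6) = mex{0} = 1
g(7) = mex{0} = 1
g(8) = mex{0} = 1
g(9) = mex{0} = 1
g(10) = mex{0,1} = 2
g(11) = mex{0,1} = 2
g(12) = mex{0,1} = 2
g(13) = mex{0,1} = 2
So g(13) = 2.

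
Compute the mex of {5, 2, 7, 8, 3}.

0 is not in the set, so the mex is 0.

0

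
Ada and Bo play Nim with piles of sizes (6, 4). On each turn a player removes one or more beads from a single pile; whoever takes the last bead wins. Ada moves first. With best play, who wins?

Ada wins

In binary:
  110  (6)
  100  (4)
  ---
  010  (2)
The nim-sum is 2 ≠ 0, so this is an N-position: the player to move can win; Ada has a winning move.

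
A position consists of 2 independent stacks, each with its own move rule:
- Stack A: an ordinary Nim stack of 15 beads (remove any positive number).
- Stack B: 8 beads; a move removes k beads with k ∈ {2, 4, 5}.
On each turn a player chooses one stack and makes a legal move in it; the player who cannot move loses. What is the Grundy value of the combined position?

15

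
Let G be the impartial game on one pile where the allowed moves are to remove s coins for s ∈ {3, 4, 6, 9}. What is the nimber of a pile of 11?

3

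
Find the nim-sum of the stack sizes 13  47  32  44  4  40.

2

Compute the nim-sum pairwise:
13 ^ 47 = 34
34 ^ 32 = 2
2 ^ 44 = 46
46 ^ 4 = 42
42 ^ 40 = 2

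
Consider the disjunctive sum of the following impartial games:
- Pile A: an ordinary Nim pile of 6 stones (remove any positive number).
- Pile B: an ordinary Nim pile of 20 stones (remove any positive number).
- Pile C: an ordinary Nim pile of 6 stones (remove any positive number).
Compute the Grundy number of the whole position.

20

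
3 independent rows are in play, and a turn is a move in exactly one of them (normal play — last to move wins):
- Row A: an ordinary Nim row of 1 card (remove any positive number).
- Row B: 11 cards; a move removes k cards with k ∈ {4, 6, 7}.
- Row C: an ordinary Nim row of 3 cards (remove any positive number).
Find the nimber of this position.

2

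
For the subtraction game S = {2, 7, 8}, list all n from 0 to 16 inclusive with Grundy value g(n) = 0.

Grundy values for subtraction set {2, 7, 8}:
k:     0  1  2  3  4  5  6  7  8  9 10 11 12 13 14 15 16
g(k):  0  0  1  1  0  0  1  1  2  2  0  3  1  2  0  0  1
The P-positions (g = 0) in 0..16 are 0, 1, 4, 5, 10, 14, 15.

0, 1, 4, 5, 10, 14, 15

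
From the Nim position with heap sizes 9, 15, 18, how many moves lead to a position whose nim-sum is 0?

Nim-sum: 9 ^ 15 ^ 18 = 20.
The overall nim-sum is X = 20. A heap of size p has a winning move iff p XOR X < p (reduce it to p XOR X).
  9: 9 XOR 20 = 29 ≥ 9 — no move.
  15: 15 XOR 20 = 27 ≥ 15 — no move.
  18: 18 XOR 20 = 6 < 18 — winning move (to 6).
That gives 1 winning move.

1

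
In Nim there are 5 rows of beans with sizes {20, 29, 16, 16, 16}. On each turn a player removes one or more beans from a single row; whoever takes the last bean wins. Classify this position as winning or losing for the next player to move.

Nim-sum: 20 ⊕ 29 ⊕ 16 ⊕ 16 ⊕ 16 = 25.
The nim-sum is 25 ≠ 0, so this is an N-position: the player to move can win.

Winning position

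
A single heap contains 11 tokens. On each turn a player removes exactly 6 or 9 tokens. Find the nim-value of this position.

Build the Grundy sequence with g(k) = mex{g(k−s) : s ∈ {6, 9}, s ≤ k}:
g(0) = mex{} = 0
g(1) = mex{} = 0
g(2) = mex{} = 0
g(3) = mex{} = 0
g(4) = mex{} = 0
g(5) = mex{} = 0
g(6) = mex{0} = 1
g(7) = mex{0} = 1
g(8) = mex{0} = 1
g(9) = mex{0} = 1
g(10) = mex{0} = 1
g(11) = mex{0} = 1
So g(11) = 1.

1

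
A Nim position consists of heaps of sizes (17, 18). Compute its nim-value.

3

Nim-sum: 17 ⊕ 18 = 3.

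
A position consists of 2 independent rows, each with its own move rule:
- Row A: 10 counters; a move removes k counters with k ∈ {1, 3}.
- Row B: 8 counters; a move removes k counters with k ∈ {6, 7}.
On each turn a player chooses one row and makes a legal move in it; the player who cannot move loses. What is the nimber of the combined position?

1

Build the Grundy sequence for row A with g(k) = mex{g(k−s) : s ∈ {1, 3}, s ≤ k}:
k:     0  1  2  3  4  5  6  7  8  9 10
g(k):  0  1  0  1  0  1  0  1  0  1  0
So g(10) = 0.
For row B, compute g(0), g(1), … with moves {6, 7}:
g(0) = mex{} = 0
g(1) = mex{} = 0
g(2) = mex{} = 0
g(3) = mex{} = 0
g(4) = mex{} = 0
g(5) = mex{} = 0
g(6) = mex{0} = 1
g(7) = mex{0} = 1
g(8) = mex{0} = 1
So g(8) = 1.
By the Sprague-Grundy theorem, the Grundy value of a sum of independent games is the XOR of the component values.
Combined value = 0 XOR 1 = 1.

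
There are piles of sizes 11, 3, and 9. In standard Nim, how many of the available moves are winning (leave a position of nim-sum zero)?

3

In binary:
  1011  (11)
  0011  (3)
  1001  (9)
  ----
  0001  (1)
The overall nim-sum is X = 1. A pile of size p has a winning move iff p XOR X < p (reduce it to p XOR X).
  11: 11 XOR 1 = 10 < 11 — winning move (to 10).
  3: 3 XOR 1 = 2 < 3 — winning move (to 2).
  9: 9 XOR 1 = 8 < 9 — winning move (to 8).
That gives 3 winning moves.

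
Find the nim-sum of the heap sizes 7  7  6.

6

Nim-sum: 7 ⊕ 7 ⊕ 6 = 6.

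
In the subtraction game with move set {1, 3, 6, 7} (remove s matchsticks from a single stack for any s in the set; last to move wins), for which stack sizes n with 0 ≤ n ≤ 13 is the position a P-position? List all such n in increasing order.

0, 2, 4, 12

Compute g(0), g(1), … for moves {1, 3, 6, 7}:
k:     0  1  2  3  4  5  6  7  8  9 10 11 12 13
g(k):  0  1  0  1  0  1  2  3  2  3  2  3  0  1
The P-positions (g = 0) in 0..13 are 0, 2, 4, 12.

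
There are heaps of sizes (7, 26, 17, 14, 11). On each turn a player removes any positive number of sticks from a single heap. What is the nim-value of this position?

9

Compute the nim-sum pairwise:
7 ⊕ 26 = 29
29 ⊕ 17 = 12
12 ⊕ 14 = 2
2 ⊕ 11 = 9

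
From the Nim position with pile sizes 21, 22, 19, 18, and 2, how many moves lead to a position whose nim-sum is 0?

0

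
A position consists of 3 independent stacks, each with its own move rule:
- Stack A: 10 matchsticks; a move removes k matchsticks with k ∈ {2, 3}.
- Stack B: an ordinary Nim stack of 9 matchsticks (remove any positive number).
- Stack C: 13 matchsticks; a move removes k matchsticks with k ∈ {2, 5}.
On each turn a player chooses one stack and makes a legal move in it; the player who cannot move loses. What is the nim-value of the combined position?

8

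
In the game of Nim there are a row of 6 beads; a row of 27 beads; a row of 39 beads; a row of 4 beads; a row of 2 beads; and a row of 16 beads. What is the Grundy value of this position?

Nim-sum: 6 ^ 27 ^ 39 ^ 4 ^ 2 ^ 16 = 44.

44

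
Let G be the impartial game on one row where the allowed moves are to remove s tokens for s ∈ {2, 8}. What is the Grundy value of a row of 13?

1

Compute g(0), g(1), … for moves {2, 8}:
g(0) = mex{} = 0
g(1) = mex{} = 0
g(2) = mex{0} = 1
g(3) = mex{0} = 1
g(4) = mex{1} = 0
g(5) = mex{1} = 0
g(6) = mex{0} = 1
g(7) = mex{0} = 1
g(8) = mex{0,1} = 2
g(9) = mex{0,1} = 2
g(10) = mex{1,2} = 0
g(11) = mex{1,2} = 0
g(12) = mex{0} = 1
g(13) = mex{0} = 1
So g(13) = 1.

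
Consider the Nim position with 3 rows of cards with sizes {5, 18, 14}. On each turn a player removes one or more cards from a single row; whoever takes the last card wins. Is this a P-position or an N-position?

N-position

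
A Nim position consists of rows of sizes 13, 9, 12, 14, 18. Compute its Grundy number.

Compute the nim-sum pairwise:
13 XOR 9 = 4
4 XOR 12 = 8
8 XOR 14 = 6
6 XOR 18 = 20

20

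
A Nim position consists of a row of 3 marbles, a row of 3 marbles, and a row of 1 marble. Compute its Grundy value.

1

In binary:
  11  (3)
  11  (3)
  01  (1)
  --
  01  (1)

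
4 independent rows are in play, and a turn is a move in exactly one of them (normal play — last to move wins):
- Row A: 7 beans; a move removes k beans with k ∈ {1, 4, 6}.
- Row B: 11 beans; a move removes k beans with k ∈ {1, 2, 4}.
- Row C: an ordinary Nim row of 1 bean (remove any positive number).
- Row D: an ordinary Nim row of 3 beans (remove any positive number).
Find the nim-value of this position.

For row A, compute g(0), g(1), … with moves {1, 4, 6}:
g(0) = mex{} = 0
g(1) = mex{0} = 1
g(2) = mex{1} = 0
g(3) = mex{0} = 1
g(4) = mex{0,1} = 2
g(5) = mex{1,2} = 0
g(6) = mex{0} = 1
g(7) = mex{1} = 0
So g(7) = 0.
For row B, compute g(0), g(1), … with moves {1, 2, 4}:
g(0) = mex{} = 0
g(1) = mex{0} = 1
g(2) = mex{0,1} = 2
g(3) = mex{1,2} = 0
g(4) = mex{0,2} = 1
g(5) = mex{0,1} = 2
g(6) = mex{1,2} = 0
g(7) = mex{0,2} = 1
g(8) = mex{0,1} = 2
g(9) = mex{1,2} = 0
g(10) = mex{0,2} = 1
g(11) = mex{0,1} = 2
So g(11) = 2.
Row C is a plain Nim row of size 1, so its Grundy value is 1.
Row D is a plain Nim row of size 3, so its Grundy value is 3.
By the Sprague-Grundy theorem, the Grundy value of a sum of independent games is the XOR of the component values.
Combined value = 0 ⊕ 2 ⊕ 1 ⊕ 3 = 0.

0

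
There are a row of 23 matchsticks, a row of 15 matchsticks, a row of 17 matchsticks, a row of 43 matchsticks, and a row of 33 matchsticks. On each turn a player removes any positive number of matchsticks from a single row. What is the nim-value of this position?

Compute the nim-sum pairwise:
23 ⊕ 15 = 24
24 ⊕ 17 = 9
9 ⊕ 43 = 34
34 ⊕ 33 = 3

3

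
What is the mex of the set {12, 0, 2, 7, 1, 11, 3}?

4

The values 0, 1, 2, 3 are all present; 4 is the first non-negative integer missing from the set.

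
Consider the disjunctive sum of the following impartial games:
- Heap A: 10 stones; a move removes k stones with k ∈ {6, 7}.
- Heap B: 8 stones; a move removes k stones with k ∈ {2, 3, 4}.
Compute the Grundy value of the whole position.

0

Build the Grundy sequence for heap A with g(k) = mex{g(k−s) : s ∈ {6, 7}, s ≤ k}:
g(0) = mex{} = 0
g(1) = mex{} = 0
g(2) = mex{} = 0
g(3) = mex{} = 0
g(4) = mex{} = 0
g(5) = mex{} = 0
g(6) = mex{0} = 1
g(7) = mex{0} = 1
g(8) = mex{0} = 1
g(9) = mex{0} = 1
g(10) = mex{0} = 1
So g(10) = 1.
Build the Grundy sequence for heap B with g(k) = mex{g(k−s) : s ∈ {2, 3, 4}, s ≤ k}:
g(0) = mex{} = 0
g(1) = mex{} = 0
g(2) = mex{0} = 1
g(3) = mex{0} = 1
g(4) = mex{0,1} = 2
g(5) = mex{0,1} = 2
g(6) = mex{1,2} = 0
g(7) = mex{1,2} = 0
g(8) = mex{0,2} = 1
So g(8) = 1.
By the Sprague-Grundy theorem, the Grundy value of a sum of independent games is the XOR of the component values.
Combined value = 1 ⊕ 1 = 0.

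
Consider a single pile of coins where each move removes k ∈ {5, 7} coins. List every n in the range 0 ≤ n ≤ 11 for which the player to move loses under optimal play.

0, 1, 2, 3, 4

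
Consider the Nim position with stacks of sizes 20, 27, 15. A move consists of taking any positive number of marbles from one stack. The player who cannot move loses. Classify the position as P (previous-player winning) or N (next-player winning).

Compute the nim-sum pairwise:
20 ^ 27 = 15
15 ^ 15 = 0
The nim-sum is 0, so this is a P-position: the player to move is in a losing position under optimal play.

P-position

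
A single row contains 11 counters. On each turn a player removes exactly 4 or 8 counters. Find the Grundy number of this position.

2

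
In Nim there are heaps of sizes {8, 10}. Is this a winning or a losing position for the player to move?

Winning position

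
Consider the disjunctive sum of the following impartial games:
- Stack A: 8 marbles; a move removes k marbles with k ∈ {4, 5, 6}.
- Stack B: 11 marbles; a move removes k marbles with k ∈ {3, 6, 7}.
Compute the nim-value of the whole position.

2

For stack A, compute g(0), g(1), … with moves {4, 5, 6}:
k:     0  1  2  3  4  5  6  7  8
g(k):  0  0  0  0  1  1  1  1  2
So g(8) = 2.
Build the Grundy sequence for stack B with g(k) = mex{g(k−s) : s ∈ {3, 6, 7}, s ≤ k}:
g(0) = mex{} = 0
g(1) = mex{} = 0
g(2) = mex{} = 0
g(3) = mex{0} = 1
g(4) = mex{0} = 1
g(5) = mex{0} = 1
g(6) = mex{0,1} = 2
g(7) = mex{0,1} = 2
g(8) = mex{0,1} = 2
g(9) = mex{0,1,2} = 3
g(10) = mex{1,2} = 0
g(11) = mex{1,2} = 0
So g(11) = 0.
By the Sprague-Grundy theorem, the Grundy value of a sum of independent games is the XOR of the component values.
Combined value = 2 ⊕ 0 = 2.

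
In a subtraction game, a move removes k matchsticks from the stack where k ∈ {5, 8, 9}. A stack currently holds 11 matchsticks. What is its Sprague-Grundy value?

Grundy values for subtraction set {5, 8, 9}:
g(0) = mex{} = 0
g(1) = mex{} = 0
g(2) = mex{} = 0
g(3) = mex{} = 0
g(4) = mex{} = 0
g(5) = mex{0} = 1
g(6) = mex{0} = 1
g(7) = mex{0} = 1
g(8) = mex{0} = 1
g(9) = mex{0} = 1
g(10) = mex{0,1} = 2
g(11) = mex{0,1} = 2
So g(11) = 2.

2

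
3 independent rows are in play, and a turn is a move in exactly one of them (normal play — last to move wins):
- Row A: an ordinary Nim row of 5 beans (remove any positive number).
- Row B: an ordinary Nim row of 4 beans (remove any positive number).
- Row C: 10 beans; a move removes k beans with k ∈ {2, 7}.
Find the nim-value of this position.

1

Row A is a plain Nim row of size 5, so its Grundy value is 5.
Row B is a plain Nim row of size 4, so its Grundy value is 4.
Grundy values for row C (subtraction set {2, 7}):
k:     0  1  2  3  4  5  6  7  8  9 10
g(k):  0  0  1  1  0  0  1  1  2  0  0
So g(10) = 0.
By the Sprague-Grundy theorem, the Grundy value of a sum of independent games is the XOR of the component values.
Combined value = 5 ⊕ 4 ⊕ 0 = 1.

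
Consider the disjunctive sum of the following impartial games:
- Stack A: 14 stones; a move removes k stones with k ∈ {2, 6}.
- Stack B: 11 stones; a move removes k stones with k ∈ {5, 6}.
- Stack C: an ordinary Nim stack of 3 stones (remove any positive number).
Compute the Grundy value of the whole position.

Grundy values for stack A (subtraction set {2, 6}):
k:     0  1  2  3  4  5  6  7  8  9 10 11 12 13 14
g(k):  0  0  1  1  0  0  1  1  0  0  1  1  0  0  1
So g(14) = 1.
Grundy values for stack B (subtraction set {5, 6}):
g(0) = mex{} = 0
g(1) = mex{} = 0
g(2) = mex{} = 0
g(3) = mex{} = 0
g(4) = mex{} = 0
g(5) = mex{0} = 1
g(6) = mex{0} = 1
g(7) = mex{0} = 1
g(8) = mex{0} = 1
g(9) = mex{0} = 1
g(10) = mex{0,1} = 2
g(11) = mex{1} = 0
So g(11) = 0.
Stack C is a plain Nim stack of size 3, so its Grundy value is 3.
The value of a disjunctive sum is the nim-sum of the parts.
Combined value = 1 XOR 0 XOR 3 = 2.

2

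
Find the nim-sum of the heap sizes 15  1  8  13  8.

3

Nim-sum: 15 XOR 1 XOR 8 XOR 13 XOR 8 = 3.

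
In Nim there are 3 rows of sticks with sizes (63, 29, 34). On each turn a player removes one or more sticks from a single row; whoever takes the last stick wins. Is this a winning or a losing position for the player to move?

Write each in binary and XOR column by column:
  111111  (63)
  011101  (29)
  100010  (34)
  ------
  000000  (0)
The nim-sum is 0, so this is a P-position: the player to move is in a losing position under optimal play.

Losing position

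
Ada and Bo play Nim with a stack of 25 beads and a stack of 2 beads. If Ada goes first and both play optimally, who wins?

Ada wins

Nim-sum: 25 ^ 2 = 27.
The nim-sum is 27 ≠ 0, so this is an N-position: the player to move can win; Ada has a winning move.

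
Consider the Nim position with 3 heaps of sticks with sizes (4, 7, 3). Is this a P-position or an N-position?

Compute the nim-sum pairwise:
4 ^ 7 = 3
3 ^ 3 = 0
The nim-sum is 0, so this is a P-position: the player to move is in a losing position under optimal play.

P-position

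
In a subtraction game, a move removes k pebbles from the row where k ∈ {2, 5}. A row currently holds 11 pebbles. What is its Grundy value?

0

Grundy values for subtraction set {2, 5}:
k:     0  1  2  3  4  5  6  7  8  9 10 11
g(k):  0  0  1  1  0  2  1  0  0  1  1  0
So g(11) = 0.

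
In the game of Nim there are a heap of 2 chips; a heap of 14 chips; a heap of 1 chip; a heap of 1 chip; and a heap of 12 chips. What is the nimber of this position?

0

Compute the nim-sum pairwise:
2 ^ 14 = 12
12 ^ 1 = 13
13 ^ 1 = 12
12 ^ 12 = 0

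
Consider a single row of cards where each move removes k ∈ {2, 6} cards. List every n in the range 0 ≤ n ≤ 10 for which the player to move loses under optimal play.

0, 1, 4, 5, 8, 9

Compute g(0), g(1), … for moves {2, 6}:
g(0) = mex{} = 0
g(1) = mex{} = 0
g(2) = mex{0} = 1
g(3) = mex{0} = 1
g(4) = mex{1} = 0
g(5) = mex{1} = 0
g(6) = mex{0} = 1
g(7) = mex{0} = 1
g(8) = mex{1} = 0
g(9) = mex{1} = 0
g(10) = mex{0} = 1
The P-positions (g = 0) in 0..10 are 0, 1, 4, 5, 8, 9.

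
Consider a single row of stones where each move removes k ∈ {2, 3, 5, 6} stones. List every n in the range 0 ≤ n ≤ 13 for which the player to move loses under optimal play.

Compute g(0), g(1), … for moves {2, 3, 5, 6}:
k:     0  1  2  3  4  5  6  7  8  9 10 11 12 13
g(k):  0  0  1  1  2  2  3  3  0  0  1  1  2  2
The P-positions (g = 0) in 0..13 are 0, 1, 8, 9.

0, 1, 8, 9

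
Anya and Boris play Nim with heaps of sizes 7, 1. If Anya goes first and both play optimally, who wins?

Nim-sum: 7 ⊕ 1 = 6.
The nim-sum is 6 ≠ 0, so this is an N-position: the player to move can win; Anya has a winning move.

Anya wins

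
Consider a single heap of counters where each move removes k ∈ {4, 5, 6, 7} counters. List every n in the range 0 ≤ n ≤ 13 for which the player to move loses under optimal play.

Compute g(0), g(1), … for moves {4, 5, 6, 7}:
g(0) = mex{} = 0
g(1) = mex{} = 0
g(2) = mex{} = 0
g(3) = mex{} = 0
g(4) = mex{0} = 1
g(5) = mex{0} = 1
g(6) = mex{0} = 1
g(7) = mex{0} = 1
g(8) = mex{0,1} = 2
g(9) = mex{0,1} = 2
g(10) = mex{0,1} = 2
g(11) = mex{1} = 0
g(12) = mex{1,2} = 0
g(13) = mex{1,2} = 0
The P-positions (g = 0) in 0..13 are 0, 1, 2, 3, 11, 12, 13.

0, 1, 2, 3, 11, 12, 13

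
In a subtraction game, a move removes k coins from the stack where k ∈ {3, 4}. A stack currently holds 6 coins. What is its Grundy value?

Compute g(0), g(1), … for moves {3, 4}:
g(0) = mex{} = 0
g(1) = mex{} = 0
g(2) = mex{} = 0
g(3) = mex{0} = 1
g(4) = mex{0} = 1
g(5) = mex{0} = 1
g(6) = mex{0,1} = 2
So g(6) = 2.

2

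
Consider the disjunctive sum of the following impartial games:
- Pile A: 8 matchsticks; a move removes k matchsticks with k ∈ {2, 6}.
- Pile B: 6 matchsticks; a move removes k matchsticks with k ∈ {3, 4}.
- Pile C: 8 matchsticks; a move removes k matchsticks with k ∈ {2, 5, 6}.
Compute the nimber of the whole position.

2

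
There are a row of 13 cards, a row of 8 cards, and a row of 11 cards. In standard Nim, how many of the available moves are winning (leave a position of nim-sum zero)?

Compute the nim-sum pairwise:
13 ⊕ 8 = 5
5 ⊕ 11 = 14
The overall nim-sum is X = 14. A row of size p has a winning move iff p XOR X < p (reduce it to p XOR X).
  13: 13 XOR 14 = 3 < 13 — winning move (to 3).
  8: 8 XOR 14 = 6 < 8 — winning move (to 6).
  11: 11 XOR 14 = 5 < 11 — winning move (to 5).
That gives 3 winning moves.

3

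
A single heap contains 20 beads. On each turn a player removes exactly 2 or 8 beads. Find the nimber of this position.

0

Grundy values for subtraction set {2, 8}:
k:     0  1  2  3  4  5  6  7  8  9 10 11 12 13 14 15 16 17 18 19 20
g(k):  0  0  1  1  0  0  1  1  2  2  0  0  1  1  0  0  1  1  2  2  0
So g(20) = 0.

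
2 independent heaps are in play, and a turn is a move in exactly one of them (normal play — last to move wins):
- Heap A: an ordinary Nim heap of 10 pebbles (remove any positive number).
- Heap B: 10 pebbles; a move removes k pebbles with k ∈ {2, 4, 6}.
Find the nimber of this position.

Heap A is a plain Nim heap of size 10, so its Grundy value is 10.
For heap B, compute g(0), g(1), … with moves {2, 4, 6}:
k:     0  1  2  3  4  5  6  7  8  9 10
g(k):  0  0  1  1  2  2  3  3  0  0  1
So g(10) = 1.
The value of a disjunctive sum is the nim-sum of the parts.
Combined value = 10 XOR 1 = 11.

11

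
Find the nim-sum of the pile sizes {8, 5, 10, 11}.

12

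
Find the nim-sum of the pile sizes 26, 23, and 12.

Compute the nim-sum pairwise:
26 ⊕ 23 = 13
13 ⊕ 12 = 1

1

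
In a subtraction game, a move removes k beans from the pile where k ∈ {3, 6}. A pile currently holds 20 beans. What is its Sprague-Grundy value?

0

Build the Grundy sequence with g(k) = mex{g(k−s) : s ∈ {3, 6}, s ≤ k}:
k:     0  1  2  3  4  5  6  7  8  9 10 11 12 13 14 15 16 17 18 19 20
g(k):  0  0  0  1  1  1  2  2  2  0  0  0  1  1  1  2  2  2  0  0  0
So g(20) = 0.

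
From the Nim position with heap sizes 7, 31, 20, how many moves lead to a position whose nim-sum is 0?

1

Write each in binary and XOR column by column:
  00111  (7)
  11111  (31)
  10100  (20)
  -----
  01100  (12)
The overall nim-sum is X = 12. A heap of size p has a winning move iff p XOR X < p (reduce it to p XOR X).
  7: 7 XOR 12 = 11 ≥ 7 — no move.
  31: 31 XOR 12 = 19 < 31 — winning move (to 19).
  20: 20 XOR 12 = 24 ≥ 20 — no move.
That gives 1 winning move.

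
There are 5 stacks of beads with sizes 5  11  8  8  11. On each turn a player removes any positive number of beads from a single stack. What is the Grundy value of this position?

Write each in binary and XOR column by column:
  0101  (5)
  1011  (11)
  1000  (8)
  1000  (8)
  1011  (11)
  ----
  0101  (5)

5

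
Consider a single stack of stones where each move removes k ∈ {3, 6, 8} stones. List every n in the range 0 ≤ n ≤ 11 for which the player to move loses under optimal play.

Compute g(0), g(1), … for moves {3, 6, 8}:
g(0) = mex{} = 0
g(1) = mex{} = 0
g(2) = mex{} = 0
g(3) = mex{0} = 1
g(4) = mex{0} = 1
g(5) = mex{0} = 1
g(6) = mex{0,1} = 2
g(7) = mex{0,1} = 2
g(8) = mex{0,1} = 2
g(9) = mex{0,1,2} = 3
g(10) = mex{0,1,2} = 3
g(11) = mex{1,2} = 0
The P-positions (g = 0) in 0..11 are 0, 1, 2, 11.

0, 1, 2, 11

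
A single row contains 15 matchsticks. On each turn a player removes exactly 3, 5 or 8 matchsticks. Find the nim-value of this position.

1

Compute g(0), g(1), … for moves {3, 5, 8}:
k:     0  1  2  3  4  5  6  7  8  9 10 11 12 13 14 15
g(k):  0  0  0  1  1  1  2  2  2  3  3  0  0  0  1  1
So g(15) = 1.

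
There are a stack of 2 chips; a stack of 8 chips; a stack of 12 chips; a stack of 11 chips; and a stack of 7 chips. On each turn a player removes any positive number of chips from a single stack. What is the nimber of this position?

10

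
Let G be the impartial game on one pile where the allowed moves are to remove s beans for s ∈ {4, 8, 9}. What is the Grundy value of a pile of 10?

Grundy values for subtraction set {4, 8, 9}:
k:     0  1  2  3  4  5  6  7  8  9 10
g(k):  0  0  0  0  1  1  1  1  2  2  2
So g(10) = 2.

2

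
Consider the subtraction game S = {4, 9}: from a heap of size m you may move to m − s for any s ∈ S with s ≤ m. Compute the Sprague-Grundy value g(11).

2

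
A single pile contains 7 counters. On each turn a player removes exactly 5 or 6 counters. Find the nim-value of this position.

1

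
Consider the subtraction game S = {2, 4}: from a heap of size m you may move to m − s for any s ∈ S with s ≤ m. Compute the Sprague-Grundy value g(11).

2

Grundy values for subtraction set {2, 4}:
k:     0  1  2  3  4  5  6  7  8  9 10 11
g(k):  0  0  1  1  2  2  0  0  1  1  2  2
So g(11) = 2.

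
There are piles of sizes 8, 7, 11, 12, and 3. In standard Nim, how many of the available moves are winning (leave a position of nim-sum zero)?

Nim-sum: 8 ^ 7 ^ 11 ^ 12 ^ 3 = 11.
The overall nim-sum is X = 11. A pile of size p has a winning move iff p XOR X < p (reduce it to p XOR X).
  8: 8 XOR 11 = 3 < 8 — winning move (to 3).
  7: 7 XOR 11 = 12 ≥ 7 — no move.
  11: 11 XOR 11 = 0 < 11 — winning move (to 0).
  12: 12 XOR 11 = 7 < 12 — winning move (to 7).
  3: 3 XOR 11 = 8 ≥ 3 — no move.
That gives 3 winning moves.

3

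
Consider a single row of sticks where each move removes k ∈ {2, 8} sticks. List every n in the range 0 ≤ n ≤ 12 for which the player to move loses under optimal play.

Build the Grundy sequence with g(k) = mex{g(k−s) : s ∈ {2, 8}, s ≤ k}:
g(0) = mex{} = 0
g(1) = mex{} = 0
g(2) = mex{0} = 1
g(3) = mex{0} = 1
g(4) = mex{1} = 0
g(5) = mex{1} = 0
g(6) = mex{0} = 1
g(7) = mex{0} = 1
g(8) = mex{0,1} = 2
g(9) = mex{0,1} = 2
g(10) = mex{1,2} = 0
g(11) = mex{1,2} = 0
g(12) = mex{0} = 1
The P-positions (g = 0) in 0..12 are 0, 1, 4, 5, 10, 11.

0, 1, 4, 5, 10, 11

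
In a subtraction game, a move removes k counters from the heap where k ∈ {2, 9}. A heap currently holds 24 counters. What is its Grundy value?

1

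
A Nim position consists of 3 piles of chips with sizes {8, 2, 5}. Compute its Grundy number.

15

Compute the nim-sum pairwise:
8 XOR 2 = 10
10 XOR 5 = 15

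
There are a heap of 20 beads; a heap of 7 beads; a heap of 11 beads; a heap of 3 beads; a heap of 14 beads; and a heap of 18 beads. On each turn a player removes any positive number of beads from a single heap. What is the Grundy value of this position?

7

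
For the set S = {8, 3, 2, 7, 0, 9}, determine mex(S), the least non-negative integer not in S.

1

0 is in the set but 1 is not, so the mex is 1.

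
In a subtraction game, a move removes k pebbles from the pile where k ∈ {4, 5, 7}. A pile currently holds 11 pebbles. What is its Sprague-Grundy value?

0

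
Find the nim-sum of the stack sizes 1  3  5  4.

Compute the nim-sum pairwise:
1 XOR 3 = 2
2 XOR 5 = 7
7 XOR 4 = 3

3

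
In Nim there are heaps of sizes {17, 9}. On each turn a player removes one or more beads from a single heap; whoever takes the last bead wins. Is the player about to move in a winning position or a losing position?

Winning position

Nim-sum: 17 XOR 9 = 24.
The nim-sum is 24 ≠ 0, so this is an N-position: the player to move can win.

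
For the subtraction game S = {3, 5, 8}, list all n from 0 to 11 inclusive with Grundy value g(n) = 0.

Build the Grundy sequence with g(k) = mex{g(k−s) : s ∈ {3, 5, 8}, s ≤ k}:
g(0) = mex{} = 0
g(1) = mex{} = 0
g(2) = mex{} = 0
g(3) = mex{0} = 1
g(4) = mex{0} = 1
g(5) = mex{0} = 1
g(6) = mex{0,1} = 2
g(7) = mex{0,1} = 2
g(8) = mex{0,1} = 2
g(9) = mex{0,1,2} = 3
g(10) = mex{0,1,2} = 3
g(11) = mex{1,2} = 0
The P-positions (g = 0) in 0..11 are 0, 1, 2, 11.

0, 1, 2, 11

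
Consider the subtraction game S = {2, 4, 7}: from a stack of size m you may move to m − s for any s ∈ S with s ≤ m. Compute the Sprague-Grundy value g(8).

Grundy values for subtraction set {2, 4, 7}:
g(0) = mex{} = 0
g(1) = mex{} = 0
g(2) = mex{0} = 1
g(3) = mex{0} = 1
g(4) = mex{0,1} = 2
g(5) = mex{0,1} = 2
g(6) = mex{1,2} = 0
g(7) = mex{0,1,2} = 3
g(8) = mex{0,2} = 1
So g(8) = 1.

1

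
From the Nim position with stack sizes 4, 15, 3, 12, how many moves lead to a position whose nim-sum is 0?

3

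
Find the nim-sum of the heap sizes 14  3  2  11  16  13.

25

Compute the nim-sum pairwise:
14 ^ 3 = 13
13 ^ 2 = 15
15 ^ 11 = 4
4 ^ 16 = 20
20 ^ 13 = 25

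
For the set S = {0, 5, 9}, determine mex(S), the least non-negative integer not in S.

1

0 is in the set but 1 is not, so the mex is 1.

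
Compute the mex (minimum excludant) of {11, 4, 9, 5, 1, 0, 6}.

2

The values 0, 1 are all present; 2 is the first non-negative integer missing from the set.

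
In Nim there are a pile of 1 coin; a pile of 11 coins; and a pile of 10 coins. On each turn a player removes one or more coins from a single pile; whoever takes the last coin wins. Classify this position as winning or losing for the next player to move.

Nim-sum: 1 XOR 11 XOR 10 = 0.
The nim-sum is 0, so this is a P-position: the player to move is in a losing position under optimal play.

Losing position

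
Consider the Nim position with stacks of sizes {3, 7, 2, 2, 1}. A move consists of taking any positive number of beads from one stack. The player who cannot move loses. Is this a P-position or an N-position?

N-position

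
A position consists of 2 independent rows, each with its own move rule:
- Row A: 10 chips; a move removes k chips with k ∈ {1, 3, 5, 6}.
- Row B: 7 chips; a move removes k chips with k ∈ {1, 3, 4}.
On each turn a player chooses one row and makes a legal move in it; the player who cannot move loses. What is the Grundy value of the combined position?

Grundy values for row A (subtraction set {1, 3, 5, 6}):
k:     0  1  2  3  4  5  6  7  8  9 10
g(k):  0  1  0  1  0  1  2  3  2  3  2
So g(10) = 2.
Build the Grundy sequence for row B with g(k) = mex{g(k−s) : s ∈ {1, 3, 4}, s ≤ k}:
g(0) = mex{} = 0
g(1) = mex{0} = 1
g(2) = mex{1} = 0
g(3) = mex{0} = 1
g(4) = mex{0,1} = 2
g(5) = mex{0,1,2} = 3
g(6) = mex{0,1,3} = 2
g(7) = mex{1,2} = 0
So g(7) = 0.
The value of a disjunctive sum is the nim-sum of the parts.
Combined value = 2 XOR 0 = 2.

2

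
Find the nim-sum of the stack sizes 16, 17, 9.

Nim-sum: 16 ⊕ 17 ⊕ 9 = 8.

8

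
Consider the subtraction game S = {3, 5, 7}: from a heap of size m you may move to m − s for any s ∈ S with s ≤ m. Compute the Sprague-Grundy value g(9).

Build the Grundy sequence with g(k) = mex{g(k−s) : s ∈ {3, 5, 7}, s ≤ k}:
k:     0  1  2  3  4  5  6  7  8  9
g(k):  0  0  0  1  1  1  2  2  2  3
So g(9) = 3.

3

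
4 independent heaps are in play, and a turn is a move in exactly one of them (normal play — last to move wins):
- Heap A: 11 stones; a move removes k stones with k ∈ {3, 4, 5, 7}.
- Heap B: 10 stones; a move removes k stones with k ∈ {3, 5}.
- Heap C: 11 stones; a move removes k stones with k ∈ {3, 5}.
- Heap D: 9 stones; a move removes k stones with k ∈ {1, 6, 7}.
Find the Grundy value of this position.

Build the Grundy sequence for heap A with g(k) = mex{g(k−s) : s ∈ {3, 4, 5, 7}, s ≤ k}:
g(0) = mex{} = 0
g(1) = mex{} = 0
g(2) = mex{} = 0
g(3) = mex{0} = 1
g(4) = mex{0} = 1
g(5) = mex{0} = 1
g(6) = mex{0,1} = 2
g(7) = mex{0,1} = 2
g(8) = mex{0,1} = 2
g(9) = mex{0,1,2} = 3
g(10) = mex{1,2} = 0
g(11) = mex{1,2} = 0
So g(11) = 0.
Build the Grundy sequence for heap B with g(k) = mex{g(k−s) : s ∈ {3, 5}, s ≤ k}:
k:     0  1  2  3  4  5  6  7  8  9 10
g(k):  0  0  0  1  1  1  2  2  0  0  0
So g(10) = 0.
Grundy values for heap C (subtraction set {3, 5}):
k:     0  1  2  3  4  5  6  7  8  9 10 11
g(k):  0  0  0  1  1  1  2  2  0  0  0  1
So g(11) = 1.
Grundy values for heap D (subtraction set {1, 6, 7}):
k:     0  1  2  3  4  5  6  7  8  9
g(k):  0  1  0  1  0  1  2  3  2  3
So g(9) = 3.
By the Sprague-Grundy theorem, the Grundy value of a sum of independent games is the XOR of the component values.
Combined value = 0 ⊕ 0 ⊕ 1 ⊕ 3 = 2.

2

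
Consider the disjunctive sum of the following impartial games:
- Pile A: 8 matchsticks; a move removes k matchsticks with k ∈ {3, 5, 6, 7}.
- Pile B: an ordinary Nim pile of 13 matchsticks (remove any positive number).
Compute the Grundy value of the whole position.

Build the Grundy sequence for pile A with g(k) = mex{g(k−s) : s ∈ {3, 5, 6, 7}, s ≤ k}:
g(0) = mex{} = 0
g(1) = mex{} = 0
g(2) = mex{} = 0
g(3) = mex{0} = 1
g(4) = mex{0} = 1
g(5) = mex{0} = 1
g(6) = mex{0,1} = 2
g(7) = mex{0,1} = 2
g(8) = mex{0,1} = 2
So g(8) = 2.
Pile B is a plain Nim pile of size 13, so its Grundy value is 13.
By the Sprague-Grundy theorem, the Grundy value of a sum of independent games is the XOR of the component values.
Combined value = 2 ⊕ 13 = 15.

15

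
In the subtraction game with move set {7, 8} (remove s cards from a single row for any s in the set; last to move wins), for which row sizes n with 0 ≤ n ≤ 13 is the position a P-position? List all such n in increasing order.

Compute g(0), g(1), … for moves {7, 8}:
k:     0  1  2  3  4  5  6  7  8  9 10 11 12 13
g(k):  0  0  0  0  0  0  0  1  1  1  1  1  1  1
The P-positions (g = 0) in 0..13 are 0, 1, 2, 3, 4, 5, 6.

0, 1, 2, 3, 4, 5, 6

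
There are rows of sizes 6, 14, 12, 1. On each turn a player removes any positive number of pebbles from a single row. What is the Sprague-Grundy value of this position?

5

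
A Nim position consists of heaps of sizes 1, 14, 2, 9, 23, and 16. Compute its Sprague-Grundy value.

3

In binary:
  00001  (1)
  01110  (14)
  00010  (2)
  01001  (9)
  10111  (23)
  10000  (16)
  -----
  00011  (3)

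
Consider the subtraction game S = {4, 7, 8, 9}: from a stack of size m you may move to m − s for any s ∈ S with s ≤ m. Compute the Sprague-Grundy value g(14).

0

Build the Grundy sequence with g(k) = mex{g(k−s) : s ∈ {4, 7, 8, 9}, s ≤ k}:
k:     0  1  2  3  4  5  6  7  8  9 10 11 12 13 14
g(k):  0  0  0  0  1  1  1  1  2  2  2  2  3  0  0
So g(14) = 0.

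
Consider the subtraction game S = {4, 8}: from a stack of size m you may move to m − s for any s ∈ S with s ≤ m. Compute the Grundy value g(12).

0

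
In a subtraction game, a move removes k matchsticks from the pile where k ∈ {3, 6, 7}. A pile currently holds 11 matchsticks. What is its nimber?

0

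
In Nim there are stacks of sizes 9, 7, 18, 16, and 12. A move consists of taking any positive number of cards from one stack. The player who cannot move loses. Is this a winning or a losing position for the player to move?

Losing position

Nim-sum: 9 ^ 7 ^ 18 ^ 16 ^ 12 = 0.
The nim-sum is 0, so this is a P-position: the player to move is in a losing position under optimal play.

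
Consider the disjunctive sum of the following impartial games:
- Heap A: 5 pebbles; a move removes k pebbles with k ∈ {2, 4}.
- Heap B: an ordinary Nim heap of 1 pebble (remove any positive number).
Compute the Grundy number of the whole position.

3

Grundy values for heap A (subtraction set {2, 4}):
k:     0  1  2  3  4  5
g(k):  0  0  1  1  2  2
So g(5) = 2.
Heap B is a plain Nim heap of size 1, so its Grundy value is 1.
By the Sprague-Grundy theorem, the Grundy value of a sum of independent games is the XOR of the component values.
Combined value = 2 ⊕ 1 = 3.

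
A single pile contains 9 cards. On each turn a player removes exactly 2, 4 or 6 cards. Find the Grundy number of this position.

0

Grundy values for subtraction set {2, 4, 6}:
k:     0  1  2  3  4  5  6  7  8  9
g(k):  0  0  1  1  2  2  3  3  0  0
So g(9) = 0.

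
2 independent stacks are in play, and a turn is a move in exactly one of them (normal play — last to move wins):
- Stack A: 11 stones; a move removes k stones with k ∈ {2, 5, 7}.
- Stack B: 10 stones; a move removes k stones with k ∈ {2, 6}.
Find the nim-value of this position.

Grundy values for stack A (subtraction set {2, 5, 7}):
g(0) = mex{} = 0
g(1) = mex{} = 0
g(2) = mex{0} = 1
g(3) = mex{0} = 1
g(4) = mex{1} = 0
g(5) = mex{0,1} = 2
g(6) = mex{0} = 1
g(7) = mex{0,1,2} = 3
g(8) = mex{0,1} = 2
g(9) = mex{0,1,3} = 2
g(10) = mex{1,2} = 0
g(11) = mex{0,1,2} = 3
So g(11) = 3.
For stack B, compute g(0), g(1), … with moves {2, 6}:
g(0) = mex{} = 0
g(1) = mex{} = 0
g(2) = mex{0} = 1
g(3) = mex{0} = 1
g(4) = mex{1} = 0
g(5) = mex{1} = 0
g(6) = mex{0} = 1
g(7) = mex{0} = 1
g(8) = mex{1} = 0
g(9) = mex{1} = 0
g(10) = mex{0} = 1
So g(10) = 1.
By the Sprague-Grundy theorem, the Grundy value of a sum of independent games is the XOR of the component values.
Combined value = 3 ⊕ 1 = 2.

2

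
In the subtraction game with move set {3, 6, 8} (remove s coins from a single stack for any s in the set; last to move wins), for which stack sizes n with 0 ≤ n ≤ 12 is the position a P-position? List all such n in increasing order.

0, 1, 2, 11, 12

Grundy values for subtraction set {3, 6, 8}:
g(0) = mex{} = 0
g(1) = mex{} = 0
g(2) = mex{} = 0
g(3) = mex{0} = 1
g(4) = mex{0} = 1
g(5) = mex{0} = 1
g(6) = mex{0,1} = 2
g(7) = mex{0,1} = 2
g(8) = mex{0,1} = 2
g(9) = mex{0,1,2} = 3
g(10) = mex{0,1,2} = 3
g(11) = mex{1,2} = 0
g(12) = mex{1,2,3} = 0
The P-positions (g = 0) in 0..12 are 0, 1, 2, 11, 12.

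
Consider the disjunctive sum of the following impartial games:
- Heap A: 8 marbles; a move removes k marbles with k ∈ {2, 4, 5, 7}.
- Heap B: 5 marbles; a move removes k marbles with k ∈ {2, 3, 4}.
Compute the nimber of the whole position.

For heap A, compute g(0), g(1), … with moves {2, 4, 5, 7}:
g(0) = mex{} = 0
g(1) = mex{} = 0
g(2) = mex{0} = 1
g(3) = mex{0} = 1
g(4) = mex{0,1} = 2
g(5) = mex{0,1} = 2
g(6) = mex{0,1,2} = 3
g(7) = mex{0,1,2} = 3
g(8) = mex{0,1,2,3} = 4
So g(8) = 4.
Grundy values for heap B (subtraction set {2, 3, 4}):
g(0) = mex{} = 0
g(1) = mex{} = 0
g(2) = mex{0} = 1
g(3) = mex{0} = 1
g(4) = mex{0,1} = 2
g(5) = mex{0,1} = 2
So g(5) = 2.
The value of a disjunctive sum is the nim-sum of the parts.
Combined value = 4 XOR 2 = 6.

6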